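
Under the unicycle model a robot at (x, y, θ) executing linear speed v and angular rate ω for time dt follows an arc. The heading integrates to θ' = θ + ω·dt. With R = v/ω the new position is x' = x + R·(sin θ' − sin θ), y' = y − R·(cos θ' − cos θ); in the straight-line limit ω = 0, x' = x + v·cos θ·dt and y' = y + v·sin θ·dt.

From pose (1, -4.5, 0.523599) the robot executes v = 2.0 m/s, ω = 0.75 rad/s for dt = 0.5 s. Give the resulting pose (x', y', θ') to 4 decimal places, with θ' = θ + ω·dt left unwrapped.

(1.7532, -3.8512, 0.8986)

θ' = 0.5236 + 0.75·0.5 = 0.8986
R = v/ω = 2.0/0.75 = 2.6667
x' = 1 + 2.6667·(sin 0.8986 − sin 0.5236) = 1.7532
y' = -4.5 − 2.6667·(cos 0.8986 − cos 0.5236) = -3.8512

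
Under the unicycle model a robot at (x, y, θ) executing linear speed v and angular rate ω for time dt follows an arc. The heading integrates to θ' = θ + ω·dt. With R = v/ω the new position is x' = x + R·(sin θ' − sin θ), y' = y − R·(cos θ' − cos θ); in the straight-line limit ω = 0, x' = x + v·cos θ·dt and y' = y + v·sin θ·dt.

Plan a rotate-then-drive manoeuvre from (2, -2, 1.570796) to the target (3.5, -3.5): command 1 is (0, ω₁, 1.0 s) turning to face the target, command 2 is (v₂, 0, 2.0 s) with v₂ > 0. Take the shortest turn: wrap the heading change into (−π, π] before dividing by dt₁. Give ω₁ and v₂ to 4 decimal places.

ω₁ = -2.3562, v₂ = 1.0607

heading to target = atan2(-3.5−-2, 3.5−2) = -0.7854
Δθ = wrap(-0.7854 − 1.5708) = -2.3562; ω₁ = Δθ/dt₁ = -2.3562
distance = √((3.5−2)² + (-3.5−-2)²) = 2.1213; v₂ = distance/dt₂ = 1.0607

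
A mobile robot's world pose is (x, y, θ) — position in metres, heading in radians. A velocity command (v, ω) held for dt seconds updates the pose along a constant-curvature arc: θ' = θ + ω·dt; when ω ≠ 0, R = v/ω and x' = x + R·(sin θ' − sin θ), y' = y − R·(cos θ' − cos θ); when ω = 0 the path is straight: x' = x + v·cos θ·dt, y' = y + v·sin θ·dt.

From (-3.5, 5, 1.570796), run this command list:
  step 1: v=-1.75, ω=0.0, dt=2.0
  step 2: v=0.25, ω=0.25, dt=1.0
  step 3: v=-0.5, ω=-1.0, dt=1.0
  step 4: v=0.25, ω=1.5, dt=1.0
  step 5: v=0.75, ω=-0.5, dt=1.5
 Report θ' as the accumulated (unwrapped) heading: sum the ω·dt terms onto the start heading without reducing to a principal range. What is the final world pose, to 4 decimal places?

(-4.0522, 2.5326, 1.5708)

step 1: θ'=1.5708 (straight) → pose (-3.5000, 1.5000, 1.5708)
step 2: θ'=1.8208 (R=1.0000) → pose (-3.5311, 1.7474, 1.8208)
step 3: θ'=0.8208 (R=0.5000) → pose (-3.6497, 1.2829, 0.8208)
step 4: θ'=2.3208 (R=0.1667) → pose (-3.6497, 1.5101, 2.3208)
step 5: θ'=1.5708 (R=-1.5000) → pose (-4.0522, 2.5326, 1.5708)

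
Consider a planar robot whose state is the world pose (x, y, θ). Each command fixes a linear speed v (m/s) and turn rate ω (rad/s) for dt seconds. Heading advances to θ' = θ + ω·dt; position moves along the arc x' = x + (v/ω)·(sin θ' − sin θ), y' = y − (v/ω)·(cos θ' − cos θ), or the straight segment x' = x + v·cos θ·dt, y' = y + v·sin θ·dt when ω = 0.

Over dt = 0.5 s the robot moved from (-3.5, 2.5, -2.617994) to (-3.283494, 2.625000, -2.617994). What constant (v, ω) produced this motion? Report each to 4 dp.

v = -0.5000, ω = 0.0000

Δθ = -2.617994 − -2.617994 = 0.000000
ω = Δθ/dt = 0.000000/0.5 = 0.0000
ω = 0 → v = (Δx·cos θ + Δy·sin θ)/dt = -0.5000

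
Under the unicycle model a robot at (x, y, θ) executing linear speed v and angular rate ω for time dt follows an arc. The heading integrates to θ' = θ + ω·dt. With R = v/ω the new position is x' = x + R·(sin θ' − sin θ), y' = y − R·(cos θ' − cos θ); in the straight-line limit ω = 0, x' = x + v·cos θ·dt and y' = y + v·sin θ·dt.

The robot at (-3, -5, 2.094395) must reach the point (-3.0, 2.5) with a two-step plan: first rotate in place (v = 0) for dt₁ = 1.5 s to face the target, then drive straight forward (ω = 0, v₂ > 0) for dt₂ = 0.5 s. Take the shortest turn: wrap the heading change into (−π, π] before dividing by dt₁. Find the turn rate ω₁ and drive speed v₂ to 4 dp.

heading to target = atan2(2.5−-5, -3−-3) = 1.5708
Δθ = wrap(1.5708 − 2.0944) = -0.5236; ω₁ = Δθ/dt₁ = -0.3491
distance = √((-3−-3)² + (2.5−-5)²) = 7.5000; v₂ = distance/dt₂ = 15.0000

ω₁ = -0.3491, v₂ = 15.0000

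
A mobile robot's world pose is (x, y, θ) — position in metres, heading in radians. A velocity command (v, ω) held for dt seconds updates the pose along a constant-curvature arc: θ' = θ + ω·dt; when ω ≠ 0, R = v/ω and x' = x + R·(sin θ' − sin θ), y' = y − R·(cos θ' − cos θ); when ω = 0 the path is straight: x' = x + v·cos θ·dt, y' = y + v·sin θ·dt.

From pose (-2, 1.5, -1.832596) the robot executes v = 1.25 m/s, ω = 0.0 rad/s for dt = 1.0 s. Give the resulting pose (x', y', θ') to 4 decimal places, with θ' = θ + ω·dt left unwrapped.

(-2.3235, 0.2926, -1.8326)

θ' = -1.8326 + 0.0·1.0 = -1.8326
ω = 0 → straight: x' = -2 + 1.25·cos(-1.8326)·1.0 = -2.3235
y' = 1.5 + 1.25·sin(-1.8326)·1.0 = 0.2926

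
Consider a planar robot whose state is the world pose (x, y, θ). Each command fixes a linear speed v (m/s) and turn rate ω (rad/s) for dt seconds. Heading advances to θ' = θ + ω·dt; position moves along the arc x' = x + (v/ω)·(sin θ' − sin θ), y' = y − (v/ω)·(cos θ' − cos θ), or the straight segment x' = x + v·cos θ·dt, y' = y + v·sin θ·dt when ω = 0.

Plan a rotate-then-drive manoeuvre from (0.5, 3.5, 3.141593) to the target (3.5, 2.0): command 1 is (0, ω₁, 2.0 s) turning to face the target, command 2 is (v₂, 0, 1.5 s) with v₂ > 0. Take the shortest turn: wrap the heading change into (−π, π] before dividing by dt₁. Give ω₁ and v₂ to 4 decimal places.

ω₁ = 1.3390, v₂ = 2.2361

heading to target = atan2(2−3.5, 3.5−0.5) = -0.4636
Δθ = wrap(-0.4636 − 3.1416) = 2.6779; ω₁ = Δθ/dt₁ = 1.3390
distance = √((3.5−0.5)² + (2−3.5)²) = 3.3541; v₂ = distance/dt₂ = 2.2361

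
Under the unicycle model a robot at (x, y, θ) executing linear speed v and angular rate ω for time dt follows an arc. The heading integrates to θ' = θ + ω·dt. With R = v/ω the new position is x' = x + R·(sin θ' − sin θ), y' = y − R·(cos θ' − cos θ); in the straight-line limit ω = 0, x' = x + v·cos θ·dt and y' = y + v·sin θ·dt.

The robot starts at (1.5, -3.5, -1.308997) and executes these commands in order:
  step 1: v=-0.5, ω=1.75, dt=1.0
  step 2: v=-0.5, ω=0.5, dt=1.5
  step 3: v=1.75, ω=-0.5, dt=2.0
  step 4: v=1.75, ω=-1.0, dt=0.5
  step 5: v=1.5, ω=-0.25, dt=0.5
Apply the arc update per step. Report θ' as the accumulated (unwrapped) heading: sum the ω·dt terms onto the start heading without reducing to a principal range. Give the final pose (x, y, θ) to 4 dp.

(4.7491, -2.0335, -0.4340)

step 1: θ'=0.4410 (R=-0.2857) → pose (1.1021, -3.3156, 0.4410)
step 2: θ'=1.1910 (R=-1.0000) → pose (0.6002, -3.8492, 1.1910)
step 3: θ'=0.1910 (R=-3.5000) → pose (3.1863, -1.7104, 0.1910)
step 4: θ'=-0.3090 (R=-1.7500) → pose (4.0507, -1.7614, -0.3090)
step 5: θ'=-0.4340 (R=-6.0000) → pose (4.7491, -2.0335, -0.4340)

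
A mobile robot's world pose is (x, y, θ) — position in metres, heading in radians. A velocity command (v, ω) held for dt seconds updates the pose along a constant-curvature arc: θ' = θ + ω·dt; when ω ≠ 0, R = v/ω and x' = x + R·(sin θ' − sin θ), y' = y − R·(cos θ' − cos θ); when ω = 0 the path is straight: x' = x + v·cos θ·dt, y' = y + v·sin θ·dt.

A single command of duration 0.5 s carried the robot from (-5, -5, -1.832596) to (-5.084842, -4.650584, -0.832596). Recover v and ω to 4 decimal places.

v = -0.7500, ω = 2.0000

Δθ = -0.832596 − -1.832596 = 1.000000
ω = Δθ/dt = 1.000000/0.5 = 2.0000
R = −Δy/(cos θ' − cos θ) = -0.3750
v = R·ω = -0.3750·2.0000 = -0.7500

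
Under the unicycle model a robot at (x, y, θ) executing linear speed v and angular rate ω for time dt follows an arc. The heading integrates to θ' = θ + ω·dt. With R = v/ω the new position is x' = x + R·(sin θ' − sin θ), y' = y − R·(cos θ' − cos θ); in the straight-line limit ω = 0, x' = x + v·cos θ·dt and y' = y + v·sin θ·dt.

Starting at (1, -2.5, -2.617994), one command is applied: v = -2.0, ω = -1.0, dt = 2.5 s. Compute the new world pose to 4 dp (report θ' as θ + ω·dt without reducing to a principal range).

(3.8377, -5.0212, -5.1180)

θ' = -2.6180 + -1.0·2.5 = -5.1180
R = v/ω = -2.0/-1.0 = 2.0000
x' = 1 + 2.0000·(sin -5.1180 − sin -2.6180) = 3.8377
y' = -2.5 − 2.0000·(cos -5.1180 − cos -2.6180) = -5.0212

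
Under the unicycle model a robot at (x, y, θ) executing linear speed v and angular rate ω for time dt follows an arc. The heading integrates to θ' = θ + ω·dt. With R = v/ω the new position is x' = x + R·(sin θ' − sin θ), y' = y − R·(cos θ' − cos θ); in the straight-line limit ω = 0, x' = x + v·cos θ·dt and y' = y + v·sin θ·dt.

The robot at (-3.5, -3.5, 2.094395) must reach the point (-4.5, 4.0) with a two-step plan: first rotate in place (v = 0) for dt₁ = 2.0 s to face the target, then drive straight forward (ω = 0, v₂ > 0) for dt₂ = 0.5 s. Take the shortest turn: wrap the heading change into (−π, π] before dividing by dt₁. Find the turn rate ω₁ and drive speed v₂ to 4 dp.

ω₁ = -0.1955, v₂ = 15.1327

heading to target = atan2(4−-3.5, -4.5−-3.5) = 1.7033
Δθ = wrap(1.7033 − 2.0944) = -0.3910; ω₁ = Δθ/dt₁ = -0.1955
distance = √((-4.5−-3.5)² + (4−-3.5)²) = 7.5664; v₂ = distance/dt₂ = 15.1327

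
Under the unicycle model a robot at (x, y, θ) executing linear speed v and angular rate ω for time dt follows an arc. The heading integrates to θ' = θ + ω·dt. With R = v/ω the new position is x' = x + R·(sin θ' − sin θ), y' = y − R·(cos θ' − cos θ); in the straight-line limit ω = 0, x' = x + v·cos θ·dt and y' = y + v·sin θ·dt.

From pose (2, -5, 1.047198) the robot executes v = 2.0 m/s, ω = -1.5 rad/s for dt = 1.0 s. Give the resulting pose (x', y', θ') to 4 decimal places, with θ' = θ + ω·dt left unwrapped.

(3.7380, -4.4677, -0.4528)

θ' = 1.0472 + -1.5·1.0 = -0.4528
R = v/ω = 2.0/-1.5 = -1.3333
x' = 2 + -1.3333·(sin -0.4528 − sin 1.0472) = 3.7380
y' = -5 − -1.3333·(cos -0.4528 − cos 1.0472) = -4.4677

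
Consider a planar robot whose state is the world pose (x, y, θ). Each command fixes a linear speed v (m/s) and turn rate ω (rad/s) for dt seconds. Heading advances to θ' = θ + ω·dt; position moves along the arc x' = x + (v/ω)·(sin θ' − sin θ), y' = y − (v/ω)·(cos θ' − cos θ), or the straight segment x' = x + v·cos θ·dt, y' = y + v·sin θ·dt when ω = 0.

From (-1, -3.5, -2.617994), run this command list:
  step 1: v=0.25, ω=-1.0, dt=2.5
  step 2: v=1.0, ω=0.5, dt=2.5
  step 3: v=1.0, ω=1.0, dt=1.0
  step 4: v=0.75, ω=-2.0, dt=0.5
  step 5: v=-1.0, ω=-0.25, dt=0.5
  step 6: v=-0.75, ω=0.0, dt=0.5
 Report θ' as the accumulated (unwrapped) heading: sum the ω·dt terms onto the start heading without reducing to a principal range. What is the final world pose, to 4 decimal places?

(-2.5497, -1.2412, -3.9930)

step 1: θ'=-5.1180 (R=-0.2500) → pose (-1.3547, -3.1848, -5.1180)
step 2: θ'=-3.8680 (R=2.0000) → pose (-1.8641, -0.9006, -3.8680)
step 3: θ'=-2.8680 (R=1.0000) → pose (-2.7985, -0.6853, -2.8680)
step 4: θ'=-3.8680 (R=-0.3750) → pose (-3.1489, -0.6046, -3.8680)
step 5: θ'=-3.9930 (R=4.0000) → pose (-2.7968, -0.9592, -3.9930)
step 6: θ'=-3.9930 (straight) → pose (-2.5497, -1.2412, -3.9930)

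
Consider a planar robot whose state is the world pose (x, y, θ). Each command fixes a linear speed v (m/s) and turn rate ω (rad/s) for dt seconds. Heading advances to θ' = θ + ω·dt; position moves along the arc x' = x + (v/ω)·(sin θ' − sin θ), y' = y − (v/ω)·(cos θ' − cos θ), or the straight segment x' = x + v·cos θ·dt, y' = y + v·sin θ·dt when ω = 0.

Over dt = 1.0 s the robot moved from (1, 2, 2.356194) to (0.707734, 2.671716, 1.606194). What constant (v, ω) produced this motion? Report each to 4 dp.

Δθ = 1.606194 − 2.356194 = -0.750000
ω = Δθ/dt = -0.750000/1.0 = -0.7500
R = −Δy/(cos θ' − cos θ) = -1.0000
v = R·ω = -1.0000·-0.7500 = 0.7500

v = 0.7500, ω = -0.7500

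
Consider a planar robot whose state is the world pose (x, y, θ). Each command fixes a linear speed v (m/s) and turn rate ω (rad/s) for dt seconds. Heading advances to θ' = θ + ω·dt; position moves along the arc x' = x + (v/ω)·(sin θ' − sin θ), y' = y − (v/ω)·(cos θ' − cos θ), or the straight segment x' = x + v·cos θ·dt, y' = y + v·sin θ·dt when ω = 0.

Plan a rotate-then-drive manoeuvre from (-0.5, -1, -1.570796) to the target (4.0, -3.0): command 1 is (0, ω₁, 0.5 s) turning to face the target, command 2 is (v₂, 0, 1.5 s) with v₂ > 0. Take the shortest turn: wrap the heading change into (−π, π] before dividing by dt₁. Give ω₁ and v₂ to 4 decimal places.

ω₁ = 2.3051, v₂ = 3.2830

heading to target = atan2(-3−-1, 4−-0.5) = -0.4182
Δθ = wrap(-0.4182 − -1.5708) = 1.1526; ω₁ = Δθ/dt₁ = 2.3051
distance = √((4−-0.5)² + (-3−-1)²) = 4.9244; v₂ = distance/dt₂ = 3.2830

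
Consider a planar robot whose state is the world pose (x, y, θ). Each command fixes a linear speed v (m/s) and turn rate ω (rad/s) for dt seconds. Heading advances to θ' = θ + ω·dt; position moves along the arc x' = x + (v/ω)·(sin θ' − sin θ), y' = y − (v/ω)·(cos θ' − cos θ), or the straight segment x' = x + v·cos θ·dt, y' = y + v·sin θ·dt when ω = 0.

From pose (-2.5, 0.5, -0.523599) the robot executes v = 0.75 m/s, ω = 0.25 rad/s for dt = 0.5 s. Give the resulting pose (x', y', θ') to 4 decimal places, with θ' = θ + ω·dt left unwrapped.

(-2.1644, 0.3333, -0.3986)

θ' = -0.5236 + 0.25·0.5 = -0.3986
R = v/ω = 0.75/0.25 = 3.0000
x' = -2.5 + 3.0000·(sin -0.3986 − sin -0.5236) = -2.1644
y' = 0.5 − 3.0000·(cos -0.3986 − cos -0.5236) = 0.3333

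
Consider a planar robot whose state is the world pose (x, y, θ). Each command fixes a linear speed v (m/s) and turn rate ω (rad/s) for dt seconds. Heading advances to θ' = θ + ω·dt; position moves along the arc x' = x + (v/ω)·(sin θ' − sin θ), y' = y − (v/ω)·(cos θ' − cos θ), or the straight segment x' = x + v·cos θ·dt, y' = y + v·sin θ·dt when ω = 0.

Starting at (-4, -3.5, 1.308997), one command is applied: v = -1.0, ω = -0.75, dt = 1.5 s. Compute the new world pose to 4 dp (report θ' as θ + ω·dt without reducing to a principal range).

θ' = 1.3090 + -0.75·1.5 = 0.1840
R = v/ω = -1.0/-0.75 = 1.3333
x' = -4 + 1.3333·(sin 0.1840 − sin 1.3090) = -5.0440
y' = -3.5 − 1.3333·(cos 0.1840 − cos 1.3090) = -4.4657

(-5.0440, -4.4657, 0.1840)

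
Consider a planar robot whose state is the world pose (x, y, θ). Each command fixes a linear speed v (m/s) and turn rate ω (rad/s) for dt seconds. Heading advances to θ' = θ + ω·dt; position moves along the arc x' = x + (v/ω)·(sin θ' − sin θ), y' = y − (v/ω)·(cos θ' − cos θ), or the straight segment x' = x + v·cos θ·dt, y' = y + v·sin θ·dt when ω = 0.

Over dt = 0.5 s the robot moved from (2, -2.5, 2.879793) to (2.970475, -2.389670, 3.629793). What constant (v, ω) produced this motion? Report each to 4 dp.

v = -2.0000, ω = 1.5000

Δθ = 3.629793 − 2.879793 = 0.750000
ω = Δθ/dt = 0.750000/0.5 = 1.5000
R = Δx/(sin θ' − sin θ) = -1.3333
v = R·ω = -1.3333·1.5000 = -2.0000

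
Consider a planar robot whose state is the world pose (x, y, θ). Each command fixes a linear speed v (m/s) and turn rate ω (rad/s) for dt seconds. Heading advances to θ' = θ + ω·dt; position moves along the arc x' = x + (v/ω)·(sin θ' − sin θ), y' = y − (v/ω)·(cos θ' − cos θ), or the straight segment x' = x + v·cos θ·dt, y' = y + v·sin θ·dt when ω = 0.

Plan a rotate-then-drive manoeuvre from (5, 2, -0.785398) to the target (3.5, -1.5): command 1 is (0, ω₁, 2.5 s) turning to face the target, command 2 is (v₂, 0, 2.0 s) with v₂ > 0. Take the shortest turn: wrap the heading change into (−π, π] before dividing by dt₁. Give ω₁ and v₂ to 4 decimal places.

ω₁ = -0.4761, v₂ = 1.9039

heading to target = atan2(-1.5−2, 3.5−5) = -1.9757
Δθ = wrap(-1.9757 − -0.7854) = -1.1903; ω₁ = Δθ/dt₁ = -0.4761
distance = √((3.5−5)² + (-1.5−2)²) = 3.8079; v₂ = distance/dt₂ = 1.9039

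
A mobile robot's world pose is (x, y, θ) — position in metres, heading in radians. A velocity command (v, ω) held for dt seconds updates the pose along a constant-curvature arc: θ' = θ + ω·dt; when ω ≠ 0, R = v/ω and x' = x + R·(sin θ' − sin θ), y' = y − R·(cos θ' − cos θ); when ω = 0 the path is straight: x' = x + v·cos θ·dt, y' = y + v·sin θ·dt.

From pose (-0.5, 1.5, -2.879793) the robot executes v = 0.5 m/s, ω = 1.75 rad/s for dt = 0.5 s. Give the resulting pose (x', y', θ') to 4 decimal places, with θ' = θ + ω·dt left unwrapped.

(-0.6853, 1.3442, -2.0048)

θ' = -2.8798 + 1.75·0.5 = -2.0048
R = v/ω = 0.5/1.75 = 0.2857
x' = -0.5 + 0.2857·(sin -2.0048 − sin -2.8798) = -0.6853
y' = 1.5 − 0.2857·(cos -2.0048 − cos -2.8798) = 1.3442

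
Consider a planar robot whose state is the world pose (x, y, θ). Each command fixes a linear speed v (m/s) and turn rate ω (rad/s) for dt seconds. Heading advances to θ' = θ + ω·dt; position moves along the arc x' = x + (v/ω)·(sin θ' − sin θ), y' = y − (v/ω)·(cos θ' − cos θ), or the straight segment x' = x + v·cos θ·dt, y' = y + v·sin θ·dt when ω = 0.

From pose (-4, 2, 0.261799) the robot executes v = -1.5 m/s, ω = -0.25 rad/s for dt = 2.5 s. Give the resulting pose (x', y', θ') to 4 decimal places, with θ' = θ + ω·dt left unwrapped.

θ' = 0.2618 + -0.25·2.5 = -0.3632
R = v/ω = -1.5/-0.25 = 6.0000
x' = -4 + 6.0000·(sin -0.3632 − sin 0.2618) = -7.6845
y' = 2 − 6.0000·(cos -0.3632 − cos 0.2618) = 2.1870

(-7.6845, 2.1870, -0.3632)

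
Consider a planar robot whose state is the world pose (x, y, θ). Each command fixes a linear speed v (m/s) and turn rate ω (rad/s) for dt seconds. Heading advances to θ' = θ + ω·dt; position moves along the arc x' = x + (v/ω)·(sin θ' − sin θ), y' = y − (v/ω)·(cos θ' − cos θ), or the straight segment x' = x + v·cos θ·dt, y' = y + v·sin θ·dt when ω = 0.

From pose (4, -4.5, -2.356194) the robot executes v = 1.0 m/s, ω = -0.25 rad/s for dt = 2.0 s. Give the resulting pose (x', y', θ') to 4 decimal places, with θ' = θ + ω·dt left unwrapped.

θ' = -2.3562 + -0.25·2.0 = -2.8562
R = v/ω = 1.0/-0.25 = -4.0000
x' = 4 + -4.0000·(sin -2.8562 − sin -2.3562) = 2.2977
y' = -4.5 − -4.0000·(cos -2.8562 − cos -2.3562) = -5.5098

(2.2977, -5.5098, -2.8562)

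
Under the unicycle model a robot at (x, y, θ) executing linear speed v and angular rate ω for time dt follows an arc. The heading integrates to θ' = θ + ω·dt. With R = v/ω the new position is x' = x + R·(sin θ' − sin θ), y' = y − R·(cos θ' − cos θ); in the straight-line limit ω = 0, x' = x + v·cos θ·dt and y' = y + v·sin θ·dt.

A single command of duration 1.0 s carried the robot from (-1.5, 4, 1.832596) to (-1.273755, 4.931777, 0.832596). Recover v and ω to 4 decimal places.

Δθ = 0.832596 − 1.832596 = -1.000000
ω = Δθ/dt = -1.000000/1.0 = -1.0000
R = −Δy/(cos θ' − cos θ) = -1.0000
v = R·ω = -1.0000·-1.0000 = 1.0000

v = 1.0000, ω = -1.0000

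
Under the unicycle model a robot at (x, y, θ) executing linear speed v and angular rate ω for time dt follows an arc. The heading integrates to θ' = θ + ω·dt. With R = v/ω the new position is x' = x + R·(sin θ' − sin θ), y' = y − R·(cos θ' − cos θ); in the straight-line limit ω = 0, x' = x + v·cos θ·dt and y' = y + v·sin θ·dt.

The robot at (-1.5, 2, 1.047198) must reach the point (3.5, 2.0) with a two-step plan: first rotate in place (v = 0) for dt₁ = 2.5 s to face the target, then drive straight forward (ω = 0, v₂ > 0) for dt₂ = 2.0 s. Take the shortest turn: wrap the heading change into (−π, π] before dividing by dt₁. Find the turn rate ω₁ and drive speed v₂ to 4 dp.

heading to target = atan2(2−2, 3.5−-1.5) = 0.0000
Δθ = wrap(0.0000 − 1.0472) = -1.0472; ω₁ = Δθ/dt₁ = -0.4189
distance = √((3.5−-1.5)² + (2−2)²) = 5.0000; v₂ = distance/dt₂ = 2.5000

ω₁ = -0.4189, v₂ = 2.5000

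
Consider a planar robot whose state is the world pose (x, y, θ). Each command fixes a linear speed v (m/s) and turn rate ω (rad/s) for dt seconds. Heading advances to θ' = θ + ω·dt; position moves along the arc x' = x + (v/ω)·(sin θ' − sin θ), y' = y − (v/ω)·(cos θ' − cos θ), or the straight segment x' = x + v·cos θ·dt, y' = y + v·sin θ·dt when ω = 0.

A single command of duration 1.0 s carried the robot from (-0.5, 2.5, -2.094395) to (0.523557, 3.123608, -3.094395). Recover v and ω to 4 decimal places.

v = -1.2500, ω = -1.0000

Δθ = -3.094395 − -2.094395 = -1.000000
ω = Δθ/dt = -1.000000/1.0 = -1.0000
R = Δx/(sin θ' − sin θ) = 1.2500
v = R·ω = 1.2500·-1.0000 = -1.2500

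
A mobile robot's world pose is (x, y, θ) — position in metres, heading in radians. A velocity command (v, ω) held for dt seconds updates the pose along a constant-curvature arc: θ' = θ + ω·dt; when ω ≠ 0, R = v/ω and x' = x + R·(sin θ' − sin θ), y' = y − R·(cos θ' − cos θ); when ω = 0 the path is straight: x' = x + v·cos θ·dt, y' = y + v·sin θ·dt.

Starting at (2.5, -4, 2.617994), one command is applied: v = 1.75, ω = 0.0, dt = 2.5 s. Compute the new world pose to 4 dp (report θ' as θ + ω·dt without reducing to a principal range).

(-1.2889, -1.8125, 2.6180)

θ' = 2.6180 + 0.0·2.5 = 2.6180
ω = 0 → straight: x' = 2.5 + 1.75·cos(2.6180)·2.5 = -1.2889
y' = -4 + 1.75·sin(2.6180)·2.5 = -1.8125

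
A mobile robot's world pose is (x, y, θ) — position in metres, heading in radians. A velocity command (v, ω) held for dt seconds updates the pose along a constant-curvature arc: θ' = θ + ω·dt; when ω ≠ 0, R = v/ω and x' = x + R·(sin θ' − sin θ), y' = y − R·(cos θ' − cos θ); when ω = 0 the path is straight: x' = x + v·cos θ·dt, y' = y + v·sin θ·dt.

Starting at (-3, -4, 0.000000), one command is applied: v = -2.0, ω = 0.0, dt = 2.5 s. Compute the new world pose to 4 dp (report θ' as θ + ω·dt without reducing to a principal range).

(-8.0000, -4.0000, 0.0000)

θ' = 0.0000 + 0.0·2.5 = 0.0000
ω = 0 → straight: x' = -3 + -2.0·cos(0.0000)·2.5 = -8.0000
y' = -4 + -2.0·sin(0.0000)·2.5 = -4.0000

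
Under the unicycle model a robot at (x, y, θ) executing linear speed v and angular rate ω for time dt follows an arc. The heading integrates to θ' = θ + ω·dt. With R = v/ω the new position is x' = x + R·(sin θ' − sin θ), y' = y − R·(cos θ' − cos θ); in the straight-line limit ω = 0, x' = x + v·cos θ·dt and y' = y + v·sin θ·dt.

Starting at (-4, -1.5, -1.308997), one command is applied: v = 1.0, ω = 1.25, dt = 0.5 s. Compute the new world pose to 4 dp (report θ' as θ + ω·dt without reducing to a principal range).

(-3.7328, -1.9130, -0.6840)

θ' = -1.3090 + 1.25·0.5 = -0.6840
R = v/ω = 1.0/1.25 = 0.8000
x' = -4 + 0.8000·(sin -0.6840 − sin -1.3090) = -3.7328
y' = -1.5 − 0.8000·(cos -0.6840 − cos -1.3090) = -1.9130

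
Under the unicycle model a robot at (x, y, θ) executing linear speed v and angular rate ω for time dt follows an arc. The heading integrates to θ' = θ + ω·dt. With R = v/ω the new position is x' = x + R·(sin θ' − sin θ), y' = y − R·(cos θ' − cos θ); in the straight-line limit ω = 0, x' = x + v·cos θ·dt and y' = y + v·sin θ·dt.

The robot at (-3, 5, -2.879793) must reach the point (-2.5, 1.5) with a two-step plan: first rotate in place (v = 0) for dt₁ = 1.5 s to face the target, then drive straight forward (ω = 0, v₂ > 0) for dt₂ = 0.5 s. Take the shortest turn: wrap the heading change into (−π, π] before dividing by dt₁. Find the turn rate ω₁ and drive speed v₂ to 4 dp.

ω₁ = 0.9673, v₂ = 7.0711

heading to target = atan2(1.5−5, -2.5−-3) = -1.4289
Δθ = wrap(-1.4289 − -2.8798) = 1.4509; ω₁ = Δθ/dt₁ = 0.9673
distance = √((-2.5−-3)² + (1.5−5)²) = 3.5355; v₂ = distance/dt₂ = 7.0711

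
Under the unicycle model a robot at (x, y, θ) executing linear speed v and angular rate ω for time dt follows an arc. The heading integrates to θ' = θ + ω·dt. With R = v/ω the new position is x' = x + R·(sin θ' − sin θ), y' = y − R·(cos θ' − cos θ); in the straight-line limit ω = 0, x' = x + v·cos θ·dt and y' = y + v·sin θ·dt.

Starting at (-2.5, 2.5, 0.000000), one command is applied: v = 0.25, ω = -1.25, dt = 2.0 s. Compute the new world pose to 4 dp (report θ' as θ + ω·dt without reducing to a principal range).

θ' = 0.0000 + -1.25·2.0 = -2.5000
R = v/ω = 0.25/-1.25 = -0.2000
x' = -2.5 + -0.2000·(sin -2.5000 − sin 0.0000) = -2.3803
y' = 2.5 − -0.2000·(cos -2.5000 − cos 0.0000) = 2.1398

(-2.3803, 2.1398, -2.5000)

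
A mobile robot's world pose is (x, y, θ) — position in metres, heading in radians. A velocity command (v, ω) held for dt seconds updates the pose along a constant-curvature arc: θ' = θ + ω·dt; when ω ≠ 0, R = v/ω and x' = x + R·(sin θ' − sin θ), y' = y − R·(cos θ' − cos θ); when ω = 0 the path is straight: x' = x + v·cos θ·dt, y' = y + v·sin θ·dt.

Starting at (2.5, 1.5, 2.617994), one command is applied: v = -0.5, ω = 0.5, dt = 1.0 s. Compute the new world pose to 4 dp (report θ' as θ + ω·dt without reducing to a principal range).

θ' = 2.6180 + 0.5·1.0 = 3.1180
R = v/ω = -0.5/0.5 = -1.0000
x' = 2.5 + -1.0000·(sin 3.1180 − sin 2.6180) = 2.9764
y' = 1.5 − -1.0000·(cos 3.1180 − cos 2.6180) = 1.3663

(2.9764, 1.3663, 3.1180)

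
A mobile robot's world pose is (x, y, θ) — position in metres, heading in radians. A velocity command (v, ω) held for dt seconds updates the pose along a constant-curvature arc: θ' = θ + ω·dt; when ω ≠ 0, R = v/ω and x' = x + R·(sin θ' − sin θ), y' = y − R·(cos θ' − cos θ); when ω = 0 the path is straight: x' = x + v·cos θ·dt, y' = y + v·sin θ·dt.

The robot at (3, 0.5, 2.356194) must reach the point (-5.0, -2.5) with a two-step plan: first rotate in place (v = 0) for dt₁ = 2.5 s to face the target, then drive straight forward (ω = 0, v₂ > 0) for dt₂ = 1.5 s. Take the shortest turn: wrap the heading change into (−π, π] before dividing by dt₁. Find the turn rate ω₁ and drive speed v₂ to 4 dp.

heading to target = atan2(-2.5−0.5, -5−3) = -2.7828
Δθ = wrap(-2.7828 − 2.3562) = 1.1442; ω₁ = Δθ/dt₁ = 0.4577
distance = √((-5−3)² + (-2.5−0.5)²) = 8.5440; v₂ = distance/dt₂ = 5.6960

ω₁ = 0.4577, v₂ = 5.6960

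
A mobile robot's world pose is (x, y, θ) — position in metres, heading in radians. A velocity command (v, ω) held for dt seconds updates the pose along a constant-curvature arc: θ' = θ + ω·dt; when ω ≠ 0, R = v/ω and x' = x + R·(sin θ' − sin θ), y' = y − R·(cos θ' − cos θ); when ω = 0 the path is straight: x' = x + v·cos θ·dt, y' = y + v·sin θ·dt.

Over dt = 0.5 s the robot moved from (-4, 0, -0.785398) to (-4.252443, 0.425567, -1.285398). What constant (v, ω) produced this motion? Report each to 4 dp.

Δθ = -1.285398 − -0.785398 = -0.500000
ω = Δθ/dt = -0.500000/0.5 = -1.0000
R = −Δy/(cos θ' − cos θ) = 1.0000
v = R·ω = 1.0000·-1.0000 = -1.0000

v = -1.0000, ω = -1.0000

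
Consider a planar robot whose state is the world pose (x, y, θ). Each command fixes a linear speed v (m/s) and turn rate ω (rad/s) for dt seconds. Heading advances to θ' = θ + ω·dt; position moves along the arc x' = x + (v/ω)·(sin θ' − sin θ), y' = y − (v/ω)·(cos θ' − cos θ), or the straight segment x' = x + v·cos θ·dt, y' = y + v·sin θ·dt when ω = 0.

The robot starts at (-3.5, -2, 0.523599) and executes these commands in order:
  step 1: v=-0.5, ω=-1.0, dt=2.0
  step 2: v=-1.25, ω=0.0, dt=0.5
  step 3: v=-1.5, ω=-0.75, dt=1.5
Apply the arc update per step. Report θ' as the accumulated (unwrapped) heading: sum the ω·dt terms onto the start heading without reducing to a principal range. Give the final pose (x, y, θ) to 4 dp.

step 1: θ'=-1.4764 (R=0.5000) → pose (-4.2478, -1.6141, -1.4764)
step 2: θ'=-1.4764 (straight) → pose (-4.3067, -0.9919, -1.4764)
step 3: θ'=-2.6014 (R=2.0000) → pose (-3.3442, 0.9118, -2.6014)

(-3.3442, 0.9118, -2.6014)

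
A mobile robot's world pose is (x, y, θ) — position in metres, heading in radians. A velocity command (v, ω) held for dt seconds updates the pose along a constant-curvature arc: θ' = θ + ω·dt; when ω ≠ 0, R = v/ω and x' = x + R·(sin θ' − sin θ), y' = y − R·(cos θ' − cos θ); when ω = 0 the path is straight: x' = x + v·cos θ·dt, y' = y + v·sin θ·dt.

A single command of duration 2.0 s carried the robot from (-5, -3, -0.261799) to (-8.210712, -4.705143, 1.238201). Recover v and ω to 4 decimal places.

Δθ = 1.238201 − -0.261799 = 1.500000
ω = Δθ/dt = 1.500000/2.0 = 0.7500
R = Δx/(sin θ' − sin θ) = -2.6667
v = R·ω = -2.6667·0.7500 = -2.0000

v = -2.0000, ω = 0.7500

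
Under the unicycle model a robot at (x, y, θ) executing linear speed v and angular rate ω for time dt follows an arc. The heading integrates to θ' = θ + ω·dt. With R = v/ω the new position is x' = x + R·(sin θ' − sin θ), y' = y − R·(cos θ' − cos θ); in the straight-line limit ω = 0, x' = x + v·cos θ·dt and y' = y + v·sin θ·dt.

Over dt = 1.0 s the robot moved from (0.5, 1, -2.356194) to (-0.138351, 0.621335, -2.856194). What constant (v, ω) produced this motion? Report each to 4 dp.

v = 0.7500, ω = -0.5000

Δθ = -2.856194 − -2.356194 = -0.500000
ω = Δθ/dt = -0.500000/1.0 = -0.5000
R = Δx/(sin θ' − sin θ) = -1.5000
v = R·ω = -1.5000·-0.5000 = 0.7500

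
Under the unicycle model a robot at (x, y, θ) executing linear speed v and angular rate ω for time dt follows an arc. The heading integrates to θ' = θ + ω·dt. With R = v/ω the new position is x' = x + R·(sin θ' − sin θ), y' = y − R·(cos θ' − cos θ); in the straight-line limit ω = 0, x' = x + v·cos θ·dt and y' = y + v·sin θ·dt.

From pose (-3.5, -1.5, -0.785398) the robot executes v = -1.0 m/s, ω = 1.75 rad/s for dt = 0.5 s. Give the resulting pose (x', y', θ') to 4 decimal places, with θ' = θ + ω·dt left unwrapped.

(-3.9552, -1.3349, 0.0896)

θ' = -0.7854 + 1.75·0.5 = 0.0896
R = v/ω = -1.0/1.75 = -0.5714
x' = -3.5 + -0.5714·(sin 0.0896 − sin -0.7854) = -3.9552
y' = -1.5 − -0.5714·(cos 0.0896 − cos -0.7854) = -1.3349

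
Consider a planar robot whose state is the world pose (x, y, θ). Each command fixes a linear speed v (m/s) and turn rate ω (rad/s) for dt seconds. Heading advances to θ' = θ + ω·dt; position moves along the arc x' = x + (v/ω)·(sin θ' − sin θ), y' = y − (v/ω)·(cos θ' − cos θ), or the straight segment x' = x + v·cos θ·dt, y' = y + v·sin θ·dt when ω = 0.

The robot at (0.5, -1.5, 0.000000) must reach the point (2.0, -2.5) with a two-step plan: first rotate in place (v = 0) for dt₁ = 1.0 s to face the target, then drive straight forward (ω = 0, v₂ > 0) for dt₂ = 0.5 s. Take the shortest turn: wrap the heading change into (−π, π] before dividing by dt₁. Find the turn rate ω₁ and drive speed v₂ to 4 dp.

heading to target = atan2(-2.5−-1.5, 2−0.5) = -0.5880
Δθ = wrap(-0.5880 − 0.0000) = -0.5880; ω₁ = Δθ/dt₁ = -0.5880
distance = √((2−0.5)² + (-2.5−-1.5)²) = 1.8028; v₂ = distance/dt₂ = 3.6056

ω₁ = -0.5880, v₂ = 3.6056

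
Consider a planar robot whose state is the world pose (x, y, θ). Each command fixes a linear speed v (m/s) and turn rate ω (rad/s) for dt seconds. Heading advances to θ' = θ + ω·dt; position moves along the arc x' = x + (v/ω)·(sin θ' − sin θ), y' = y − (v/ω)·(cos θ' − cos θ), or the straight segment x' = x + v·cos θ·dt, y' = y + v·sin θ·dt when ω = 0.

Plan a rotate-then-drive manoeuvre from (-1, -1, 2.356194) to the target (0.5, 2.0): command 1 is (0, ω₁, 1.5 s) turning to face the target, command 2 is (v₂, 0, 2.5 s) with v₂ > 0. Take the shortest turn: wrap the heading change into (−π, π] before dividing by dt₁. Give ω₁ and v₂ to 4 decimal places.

heading to target = atan2(2−-1, 0.5−-1) = 1.1071
Δθ = wrap(1.1071 − 2.3562) = -1.2490; ω₁ = Δθ/dt₁ = -0.8327
distance = √((0.5−-1)² + (2−-1)²) = 3.3541; v₂ = distance/dt₂ = 1.3416

ω₁ = -0.8327, v₂ = 1.3416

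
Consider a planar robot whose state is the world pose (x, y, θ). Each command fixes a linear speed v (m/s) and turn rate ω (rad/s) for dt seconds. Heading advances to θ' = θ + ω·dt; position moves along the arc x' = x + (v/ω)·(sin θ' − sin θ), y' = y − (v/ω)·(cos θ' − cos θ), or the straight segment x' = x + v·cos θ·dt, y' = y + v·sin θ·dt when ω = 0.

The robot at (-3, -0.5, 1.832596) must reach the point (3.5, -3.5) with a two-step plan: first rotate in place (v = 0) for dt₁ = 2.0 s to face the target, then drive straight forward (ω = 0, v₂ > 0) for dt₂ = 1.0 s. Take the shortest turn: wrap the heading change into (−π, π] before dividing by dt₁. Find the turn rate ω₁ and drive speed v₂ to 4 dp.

ω₁ = -1.1325, v₂ = 7.1589

heading to target = atan2(-3.5−-0.5, 3.5−-3) = -0.4324
Δθ = wrap(-0.4324 − 1.8326) = -2.2650; ω₁ = Δθ/dt₁ = -1.1325
distance = √((3.5−-3)² + (-3.5−-0.5)²) = 7.1589; v₂ = distance/dt₂ = 7.1589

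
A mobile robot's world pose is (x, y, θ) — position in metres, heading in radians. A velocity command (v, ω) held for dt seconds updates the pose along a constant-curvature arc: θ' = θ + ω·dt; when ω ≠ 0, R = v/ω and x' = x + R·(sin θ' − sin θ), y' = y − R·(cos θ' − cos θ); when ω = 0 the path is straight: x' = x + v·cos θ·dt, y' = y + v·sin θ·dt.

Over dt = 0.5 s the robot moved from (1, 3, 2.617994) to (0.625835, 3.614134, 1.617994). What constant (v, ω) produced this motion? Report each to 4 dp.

Δθ = 1.617994 − 2.617994 = -1.000000
ω = Δθ/dt = -1.000000/0.5 = -2.0000
R = −Δy/(cos θ' − cos θ) = -0.7500
v = R·ω = -0.7500·-2.0000 = 1.5000

v = 1.5000, ω = -2.0000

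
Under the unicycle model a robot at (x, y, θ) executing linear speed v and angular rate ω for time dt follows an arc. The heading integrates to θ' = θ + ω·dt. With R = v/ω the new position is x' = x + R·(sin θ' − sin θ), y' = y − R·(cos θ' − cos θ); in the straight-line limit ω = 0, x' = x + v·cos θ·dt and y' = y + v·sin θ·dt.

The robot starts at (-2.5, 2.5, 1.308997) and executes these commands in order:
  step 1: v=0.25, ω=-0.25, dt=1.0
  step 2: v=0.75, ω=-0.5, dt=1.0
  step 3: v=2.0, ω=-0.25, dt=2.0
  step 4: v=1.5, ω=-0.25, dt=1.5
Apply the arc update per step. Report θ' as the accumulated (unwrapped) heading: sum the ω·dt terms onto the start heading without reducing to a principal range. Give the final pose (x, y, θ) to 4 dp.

step 1: θ'=1.0590 (R=-1.0000) → pose (-2.4059, 2.7309, 1.0590)
step 2: θ'=0.5590 (R=-1.5000) → pose (-1.8936, 3.2680, 0.5590)
step 3: θ'=0.0590 (R=-8.0000) → pose (1.8773, 4.4718, 0.0590)
step 4: θ'=-0.3160 (R=-6.0000) → pose (4.0957, 4.1851, -0.3160)

(4.0957, 4.1851, -0.3160)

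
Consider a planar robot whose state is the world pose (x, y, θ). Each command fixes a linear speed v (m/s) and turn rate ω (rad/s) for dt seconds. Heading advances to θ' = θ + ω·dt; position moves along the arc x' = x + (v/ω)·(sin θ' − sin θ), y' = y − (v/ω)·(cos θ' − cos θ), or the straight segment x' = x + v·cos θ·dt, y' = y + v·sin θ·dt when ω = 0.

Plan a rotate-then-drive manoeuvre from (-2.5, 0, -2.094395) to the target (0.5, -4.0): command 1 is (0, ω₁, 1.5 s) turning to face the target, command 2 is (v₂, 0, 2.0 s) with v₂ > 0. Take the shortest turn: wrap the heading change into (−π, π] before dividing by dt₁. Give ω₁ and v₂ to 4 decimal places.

heading to target = atan2(-4−0, 0.5−-2.5) = -0.9273
Δθ = wrap(-0.9273 − -2.0944) = 1.1671; ω₁ = Δθ/dt₁ = 0.7781
distance = √((0.5−-2.5)² + (-4−0)²) = 5.0000; v₂ = distance/dt₂ = 2.5000

ω₁ = 0.7781, v₂ = 2.5000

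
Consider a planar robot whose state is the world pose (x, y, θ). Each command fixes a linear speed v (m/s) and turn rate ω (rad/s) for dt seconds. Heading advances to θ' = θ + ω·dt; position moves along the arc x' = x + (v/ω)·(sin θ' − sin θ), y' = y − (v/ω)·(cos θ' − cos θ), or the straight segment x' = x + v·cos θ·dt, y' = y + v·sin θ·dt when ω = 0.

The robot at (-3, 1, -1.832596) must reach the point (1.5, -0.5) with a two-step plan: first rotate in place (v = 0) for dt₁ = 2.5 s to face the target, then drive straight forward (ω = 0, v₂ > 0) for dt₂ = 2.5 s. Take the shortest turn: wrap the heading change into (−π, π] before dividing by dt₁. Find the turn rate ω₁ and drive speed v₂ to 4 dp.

heading to target = atan2(-0.5−1, 1.5−-3) = -0.3218
Δθ = wrap(-0.3218 − -1.8326) = 1.5108; ω₁ = Δθ/dt₁ = 0.6043
distance = √((1.5−-3)² + (-0.5−1)²) = 4.7434; v₂ = distance/dt₂ = 1.8974

ω₁ = 0.6043, v₂ = 1.8974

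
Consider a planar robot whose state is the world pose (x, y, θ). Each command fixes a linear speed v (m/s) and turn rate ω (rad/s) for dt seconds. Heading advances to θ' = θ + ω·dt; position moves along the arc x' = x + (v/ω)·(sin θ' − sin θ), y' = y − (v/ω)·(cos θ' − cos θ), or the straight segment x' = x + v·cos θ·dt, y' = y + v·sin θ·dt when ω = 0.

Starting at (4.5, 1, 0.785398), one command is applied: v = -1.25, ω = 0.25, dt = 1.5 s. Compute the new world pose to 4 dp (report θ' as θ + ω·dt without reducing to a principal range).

(3.4507, -0.5407, 1.1604)

θ' = 0.7854 + 0.25·1.5 = 1.1604
R = v/ω = -1.25/0.25 = -5.0000
x' = 4.5 + -5.0000·(sin 1.1604 − sin 0.7854) = 3.4507
y' = 1 − -5.0000·(cos 1.1604 − cos 0.7854) = -0.5407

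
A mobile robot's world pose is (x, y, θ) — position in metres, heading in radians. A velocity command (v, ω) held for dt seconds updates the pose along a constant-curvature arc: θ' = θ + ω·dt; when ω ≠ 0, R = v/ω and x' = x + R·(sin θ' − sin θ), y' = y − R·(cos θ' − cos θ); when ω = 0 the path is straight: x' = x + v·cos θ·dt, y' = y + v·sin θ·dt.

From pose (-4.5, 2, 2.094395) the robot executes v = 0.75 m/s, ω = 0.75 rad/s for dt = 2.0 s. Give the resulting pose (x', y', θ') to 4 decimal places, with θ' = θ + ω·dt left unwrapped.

θ' = 2.0944 + 0.75·2.0 = 3.5944
R = v/ω = 0.75/0.75 = 1.0000
x' = -4.5 + 1.0000·(sin 3.5944 − sin 2.0944) = -5.8035
y' = 2 − 1.0000·(cos 3.5944 − cos 2.0944) = 2.3992

(-5.8035, 2.3992, 3.5944)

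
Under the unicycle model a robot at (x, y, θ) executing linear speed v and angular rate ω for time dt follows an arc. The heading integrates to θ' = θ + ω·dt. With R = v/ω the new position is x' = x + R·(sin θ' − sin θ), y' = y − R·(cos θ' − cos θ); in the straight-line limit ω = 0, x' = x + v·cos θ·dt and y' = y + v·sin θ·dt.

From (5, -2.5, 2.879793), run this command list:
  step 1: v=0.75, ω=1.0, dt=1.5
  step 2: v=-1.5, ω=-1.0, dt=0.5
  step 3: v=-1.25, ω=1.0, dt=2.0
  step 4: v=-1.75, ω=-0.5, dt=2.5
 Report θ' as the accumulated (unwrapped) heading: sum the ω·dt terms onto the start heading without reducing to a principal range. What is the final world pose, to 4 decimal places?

step 1: θ'=4.3798 (R=0.7500) → pose (4.0970, -2.9796, 4.3798)
step 2: θ'=3.8798 (R=1.5000) → pose (4.5053, -2.3598, 3.8798)
step 3: θ'=5.8798 (R=-1.2500) → pose (4.1548, -0.2855, 5.8798)
step 4: θ'=4.6298 (R=3.5000) → pose (2.0406, 3.2223, 4.6298)

(2.0406, 3.2223, 4.6298)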